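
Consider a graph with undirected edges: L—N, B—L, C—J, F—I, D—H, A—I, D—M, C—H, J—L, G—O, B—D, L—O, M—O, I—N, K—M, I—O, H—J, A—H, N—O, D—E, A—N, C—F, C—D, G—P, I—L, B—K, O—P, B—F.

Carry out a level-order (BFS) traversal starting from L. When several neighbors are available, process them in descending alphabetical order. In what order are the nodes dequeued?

L O N J I B P M G A H C F K D E

Visit L; enqueue O, N, J, I, B → queue [O, N, J, I, B]
Visit O; enqueue P, M, G → queue [N, J, I, B, P, M, G]
Visit N; enqueue A → queue [J, I, B, P, M, G, A]
Visit J; enqueue H, C → queue [I, B, P, M, G, A, H, C]
Visit I; enqueue F → queue [B, P, M, G, A, H, C, F]
Visit B; enqueue K, D → queue [P, M, G, A, H, C, F, K, D]
Visit P → queue [M, G, A, H, C, F, K, D]
Visit M → queue [G, A, H, C, F, K, D]
Visit G → queue [A, H, C, F, K, D]
Visit A → queue [H, C, F, K, D]
Visit H → queue [C, F, K, D]
Visit C → queue [F, K, D]
Visit F → queue [K, D]
Visit K → queue [D]
Visit D; enqueue E → queue [E]
Visit E → queue []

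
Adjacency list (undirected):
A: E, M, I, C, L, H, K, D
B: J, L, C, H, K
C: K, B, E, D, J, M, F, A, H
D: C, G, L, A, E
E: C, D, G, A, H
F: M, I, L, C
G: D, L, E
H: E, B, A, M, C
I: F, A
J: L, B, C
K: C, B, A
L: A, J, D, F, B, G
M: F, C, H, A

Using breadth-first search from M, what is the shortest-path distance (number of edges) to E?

Level 0: M
Level 1: A, C, F, H
Level 2: B, D, E, I, J, K, L
Level 3: G
E first appears at level 2.

2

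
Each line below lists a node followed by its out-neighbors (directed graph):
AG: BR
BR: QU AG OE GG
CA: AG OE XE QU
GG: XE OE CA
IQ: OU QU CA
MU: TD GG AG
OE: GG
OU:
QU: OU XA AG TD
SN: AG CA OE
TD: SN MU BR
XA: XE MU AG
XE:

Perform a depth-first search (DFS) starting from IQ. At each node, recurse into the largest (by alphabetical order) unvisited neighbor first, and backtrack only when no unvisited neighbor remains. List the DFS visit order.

IQ → QU → XA → XE → MU → TD → SN → OE → GG → CA → AG → BR → OU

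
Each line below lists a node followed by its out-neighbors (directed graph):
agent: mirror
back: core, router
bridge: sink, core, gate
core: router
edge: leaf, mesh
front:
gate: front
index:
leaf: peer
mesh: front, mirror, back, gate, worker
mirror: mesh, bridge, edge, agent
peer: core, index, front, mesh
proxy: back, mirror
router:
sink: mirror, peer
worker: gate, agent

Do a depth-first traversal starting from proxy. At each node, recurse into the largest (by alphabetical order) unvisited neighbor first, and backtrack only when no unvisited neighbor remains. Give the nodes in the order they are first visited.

Visit proxy
proxy → mirror
mirror → mesh
mesh → worker
worker → gate
gate → front
worker → agent
mesh → back
back → router
back → core
mirror → edge
edge → leaf
leaf → peer
peer → index
mirror → bridge
bridge → sink

proxy mirror mesh worker gate front agent back router core edge leaf peer index bridge sink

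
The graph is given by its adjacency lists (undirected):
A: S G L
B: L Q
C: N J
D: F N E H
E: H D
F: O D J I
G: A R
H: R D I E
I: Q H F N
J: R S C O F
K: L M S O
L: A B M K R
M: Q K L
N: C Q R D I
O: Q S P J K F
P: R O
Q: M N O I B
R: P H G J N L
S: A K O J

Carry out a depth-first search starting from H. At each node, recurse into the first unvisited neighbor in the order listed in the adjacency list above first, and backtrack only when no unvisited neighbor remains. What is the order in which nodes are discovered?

Visit H
H → R
R → P
P → O
O → Q
Q → M
M → K
K → L
L → A
A → S
S → J
J → C
C → N
N → D
D → F
F → I
D → E
A → G
L → B

H, R, P, O, Q, M, K, L, A, S, J, C, N, D, F, I, E, G, B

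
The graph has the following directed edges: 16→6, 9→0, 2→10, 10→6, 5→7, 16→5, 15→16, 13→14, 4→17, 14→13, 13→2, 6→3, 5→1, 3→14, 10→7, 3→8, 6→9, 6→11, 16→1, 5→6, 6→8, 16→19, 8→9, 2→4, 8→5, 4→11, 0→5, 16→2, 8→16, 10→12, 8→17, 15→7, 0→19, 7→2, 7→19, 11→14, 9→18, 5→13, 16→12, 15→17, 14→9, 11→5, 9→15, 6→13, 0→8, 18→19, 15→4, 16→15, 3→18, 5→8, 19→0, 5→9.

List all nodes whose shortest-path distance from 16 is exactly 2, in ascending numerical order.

0, 3, 4, 7, 8, 9, 10, 11, 13, 17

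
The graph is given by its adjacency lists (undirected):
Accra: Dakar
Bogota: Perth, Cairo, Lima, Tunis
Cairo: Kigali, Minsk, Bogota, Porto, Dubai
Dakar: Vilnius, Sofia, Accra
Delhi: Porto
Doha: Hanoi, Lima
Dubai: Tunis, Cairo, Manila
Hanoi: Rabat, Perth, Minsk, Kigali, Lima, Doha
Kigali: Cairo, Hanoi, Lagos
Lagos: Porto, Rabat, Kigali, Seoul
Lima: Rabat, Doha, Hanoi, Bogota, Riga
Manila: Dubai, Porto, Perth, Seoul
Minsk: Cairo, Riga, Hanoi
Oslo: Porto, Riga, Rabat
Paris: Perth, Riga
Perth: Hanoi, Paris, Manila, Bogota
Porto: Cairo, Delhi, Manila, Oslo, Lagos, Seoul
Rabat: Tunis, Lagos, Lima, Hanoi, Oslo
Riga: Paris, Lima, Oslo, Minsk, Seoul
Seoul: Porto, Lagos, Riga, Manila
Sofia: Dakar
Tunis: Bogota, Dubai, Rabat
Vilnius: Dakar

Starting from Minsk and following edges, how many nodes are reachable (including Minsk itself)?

19

BFS from Minsk visits: Minsk, Cairo, Riga, Hanoi, Kigali, Bogota, Porto, Dubai, Paris, Lima, Oslo, Seoul, Rabat, Perth, Doha, Lagos, Tunis, Delhi, Manila
Reachable nodes: 19 of 23 total.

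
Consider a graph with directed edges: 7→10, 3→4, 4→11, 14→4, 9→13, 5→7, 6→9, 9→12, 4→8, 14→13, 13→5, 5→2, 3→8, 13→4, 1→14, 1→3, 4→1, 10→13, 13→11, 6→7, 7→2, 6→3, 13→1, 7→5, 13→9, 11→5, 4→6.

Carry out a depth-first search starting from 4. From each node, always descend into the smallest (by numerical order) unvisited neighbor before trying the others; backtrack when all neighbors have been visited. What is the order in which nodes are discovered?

4, 1, 3, 8, 14, 13, 5, 2, 7, 10, 9, 12, 11, 6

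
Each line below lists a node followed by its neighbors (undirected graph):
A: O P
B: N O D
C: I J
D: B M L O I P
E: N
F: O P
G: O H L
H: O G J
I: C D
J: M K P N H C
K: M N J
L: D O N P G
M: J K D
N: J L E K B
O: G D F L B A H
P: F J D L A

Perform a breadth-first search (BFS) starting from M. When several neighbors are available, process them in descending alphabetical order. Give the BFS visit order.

Visit M; enqueue K, J, D → queue [K, J, D]
Visit K; enqueue N → queue [J, D, N]
Visit J; enqueue P, H, C → queue [D, N, P, H, C]
Visit D; enqueue O, L, I, B → queue [N, P, H, C, O, L, I, B]
Visit N; enqueue E → queue [P, H, C, O, L, I, B, E]
Visit P; enqueue F, A → queue [H, C, O, L, I, B, E, F, A]
Visit H; enqueue G → queue [C, O, L, I, B, E, F, A, G]
Visit C → queue [O, L, I, B, E, F, A, G]
Visit O → queue [L, I, B, E, F, A, G]
Visit L → queue [I, B, E, F, A, G]
Visit I → queue [B, E, F, A, G]
Visit B → queue [E, F, A, G]
Visit E → queue [F, A, G]
Visit F → queue [A, G]
Visit A → queue [G]
Visit G → queue []

M K J D N P H C O L I B E F A G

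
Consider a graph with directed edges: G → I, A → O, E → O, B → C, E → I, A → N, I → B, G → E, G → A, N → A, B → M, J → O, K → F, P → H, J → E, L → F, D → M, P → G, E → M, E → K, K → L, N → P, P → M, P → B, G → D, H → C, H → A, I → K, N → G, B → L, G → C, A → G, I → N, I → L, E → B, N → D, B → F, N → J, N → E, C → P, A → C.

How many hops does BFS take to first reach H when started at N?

2

Level 0: N
Level 1: A, D, E, G, J, P
Level 2: B, C, H, I, K, M, O
Level 3: F, L
H first appears at level 2.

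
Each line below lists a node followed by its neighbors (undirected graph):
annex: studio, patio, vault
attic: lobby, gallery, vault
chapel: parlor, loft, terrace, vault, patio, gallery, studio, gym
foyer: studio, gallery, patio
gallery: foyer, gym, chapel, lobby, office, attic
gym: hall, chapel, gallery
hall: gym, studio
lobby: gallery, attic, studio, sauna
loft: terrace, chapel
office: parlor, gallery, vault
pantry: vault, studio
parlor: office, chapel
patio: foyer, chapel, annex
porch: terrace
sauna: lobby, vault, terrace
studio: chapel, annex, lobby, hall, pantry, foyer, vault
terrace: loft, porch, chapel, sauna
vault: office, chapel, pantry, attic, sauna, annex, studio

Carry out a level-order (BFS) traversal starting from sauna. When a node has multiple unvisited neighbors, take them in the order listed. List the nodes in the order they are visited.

sauna lobby vault terrace gallery attic studio office chapel pantry annex loft porch foyer gym hall parlor patio

Visit sauna; enqueue lobby, vault, terrace → queue [lobby, vault, terrace]
Visit lobby; enqueue gallery, attic, studio → queue [vault, terrace, gallery, attic, studio]
Visit vault; enqueue office, chapel, pantry, annex → queue [terrace, gallery, attic, studio, office, chapel, pantry, annex]
Visit terrace; enqueue loft, porch → queue [gallery, attic, studio, office, chapel, pantry, annex, loft, porch]
Visit gallery; enqueue foyer, gym → queue [attic, studio, office, chapel, pantry, annex, loft, porch, foyer, gym]
Visit attic → queue [studio, office, chapel, pantry, annex, loft, porch, foyer, gym]
Visit studio; enqueue hall → queue [office, chapel, pantry, annex, loft, porch, foyer, gym, hall]
Visit office; enqueue parlor → queue [chapel, pantry, annex, loft, porch, foyer, gym, hall, parlor]
Visit chapel; enqueue patio → queue [pantry, annex, loft, porch, foyer, gym, hall, parlor, patio]
Visit pantry → queue [annex, loft, porch, foyer, gym, hall, parlor, patio]
Visit annex → queue [loft, porch, foyer, gym, hall, parlor, patio]
Visit loft → queue [porch, foyer, gym, hall, parlor, patio]
Visit porch → queue [foyer, gym, hall, parlor, patio]
Visit foyer → queue [gym, hall, parlor, patio]
Visit gym → queue [hall, parlor, patio]
Visit hall → queue [parlor, patio]
Visit parlor → queue [patio]
Visit patio → queue []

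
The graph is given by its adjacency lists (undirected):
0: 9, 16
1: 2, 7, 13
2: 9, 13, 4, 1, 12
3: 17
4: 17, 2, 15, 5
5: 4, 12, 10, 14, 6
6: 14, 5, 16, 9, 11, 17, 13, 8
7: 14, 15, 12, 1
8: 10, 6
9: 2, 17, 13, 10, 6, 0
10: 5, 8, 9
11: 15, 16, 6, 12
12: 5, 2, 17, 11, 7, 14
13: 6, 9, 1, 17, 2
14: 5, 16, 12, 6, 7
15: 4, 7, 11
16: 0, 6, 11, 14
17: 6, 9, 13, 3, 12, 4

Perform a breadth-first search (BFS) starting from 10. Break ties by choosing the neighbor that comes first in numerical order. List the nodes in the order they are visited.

10, 5, 8, 9, 4, 6, 12, 14, 0, 2, 13, 17, 15, 11, 16, 7, 1, 3

Visit 10; enqueue 5, 8, 9 → queue [5, 8, 9]
Visit 5; enqueue 4, 6, 12, 14 → queue [8, 9, 4, 6, 12, 14]
Visit 8 → queue [9, 4, 6, 12, 14]
Visit 9; enqueue 0, 2, 13, 17 → queue [4, 6, 12, 14, 0, 2, 13, 17]
Visit 4; enqueue 15 → queue [6, 12, 14, 0, 2, 13, 17, 15]
Visit 6; enqueue 11, 16 → queue [12, 14, 0, 2, 13, 17, 15, 11, 16]
Visit 12; enqueue 7 → queue [14, 0, 2, 13, 17, 15, 11, 16, 7]
Visit 14 → queue [0, 2, 13, 17, 15, 11, 16, 7]
Visit 0 → queue [2, 13, 17, 15, 11, 16, 7]
Visit 2; enqueue 1 → queue [13, 17, 15, 11, 16, 7, 1]
Visit 13 → queue [17, 15, 11, 16, 7, 1]
Visit 17; enqueue 3 → queue [15, 11, 16, 7, 1, 3]
Visit 15 → queue [11, 16, 7, 1, 3]
Visit 11 → queue [16, 7, 1, 3]
Visit 16 → queue [7, 1, 3]
Visit 7 → queue [1, 3]
Visit 1 → queue [3]
Visit 3 → queue []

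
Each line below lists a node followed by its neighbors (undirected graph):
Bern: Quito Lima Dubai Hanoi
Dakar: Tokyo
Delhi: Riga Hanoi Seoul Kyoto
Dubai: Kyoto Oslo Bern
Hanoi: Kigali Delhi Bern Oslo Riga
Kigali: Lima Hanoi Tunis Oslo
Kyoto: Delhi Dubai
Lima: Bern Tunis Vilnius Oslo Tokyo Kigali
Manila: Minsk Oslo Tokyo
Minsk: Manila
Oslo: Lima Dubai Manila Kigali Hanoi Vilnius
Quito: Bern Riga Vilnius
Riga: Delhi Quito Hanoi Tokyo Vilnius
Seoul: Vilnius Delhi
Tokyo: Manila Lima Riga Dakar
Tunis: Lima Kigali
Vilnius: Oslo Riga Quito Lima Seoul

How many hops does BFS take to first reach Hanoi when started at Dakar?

Level 0: Dakar
Level 1: Tokyo
Level 2: Lima, Manila, Riga
Level 3: Bern, Delhi, Hanoi, Kigali, Minsk, Oslo, Quito, Tunis, Vilnius
Level 4: Dubai, Kyoto, Seoul
Hanoi first appears at level 3.

3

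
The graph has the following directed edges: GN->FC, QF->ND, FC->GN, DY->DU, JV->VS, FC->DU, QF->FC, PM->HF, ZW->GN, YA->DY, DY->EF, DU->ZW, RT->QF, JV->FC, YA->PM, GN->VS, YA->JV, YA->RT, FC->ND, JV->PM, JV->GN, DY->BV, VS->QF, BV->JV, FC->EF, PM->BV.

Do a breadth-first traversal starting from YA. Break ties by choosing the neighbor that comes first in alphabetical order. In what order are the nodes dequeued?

Visit YA; enqueue DY, JV, PM, RT → queue [DY, JV, PM, RT]
Visit DY; enqueue BV, DU, EF → queue [JV, PM, RT, BV, DU, EF]
Visit JV; enqueue FC, GN, VS → queue [PM, RT, BV, DU, EF, FC, GN, VS]
Visit PM; enqueue HF → queue [RT, BV, DU, EF, FC, GN, VS, HF]
Visit RT; enqueue QF → queue [BV, DU, EF, FC, GN, VS, HF, QF]
Visit BV → queue [DU, EF, FC, GN, VS, HF, QF]
Visit DU; enqueue ZW → queue [EF, FC, GN, VS, HF, QF, ZW]
Visit EF → queue [FC, GN, VS, HF, QF, ZW]
Visit FC; enqueue ND → queue [GN, VS, HF, QF, ZW, ND]
Visit GN → queue [VS, HF, QF, ZW, ND]
Visit VS → queue [HF, QF, ZW, ND]
Visit HF → queue [QF, ZW, ND]
Visit QF → queue [ZW, ND]
Visit ZW → queue [ND]
Visit ND → queue []

YA, DY, JV, PM, RT, BV, DU, EF, FC, GN, VS, HF, QF, ZW, ND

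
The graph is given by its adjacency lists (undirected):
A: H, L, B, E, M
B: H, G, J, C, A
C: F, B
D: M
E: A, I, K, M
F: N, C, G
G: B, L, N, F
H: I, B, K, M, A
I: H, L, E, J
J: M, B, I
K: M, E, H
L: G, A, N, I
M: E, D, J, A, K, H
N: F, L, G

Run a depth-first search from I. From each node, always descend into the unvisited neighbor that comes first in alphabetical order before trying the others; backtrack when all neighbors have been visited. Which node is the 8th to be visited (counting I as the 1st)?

Visit I
I → E
E → A
A → B
B → C
C → F
F → G
G → L
L → N
B → H
H → K
K → M
M → D
M → J

Visit order: I, E, A, B, C, F, G, L, N, H, K, M, D, J

L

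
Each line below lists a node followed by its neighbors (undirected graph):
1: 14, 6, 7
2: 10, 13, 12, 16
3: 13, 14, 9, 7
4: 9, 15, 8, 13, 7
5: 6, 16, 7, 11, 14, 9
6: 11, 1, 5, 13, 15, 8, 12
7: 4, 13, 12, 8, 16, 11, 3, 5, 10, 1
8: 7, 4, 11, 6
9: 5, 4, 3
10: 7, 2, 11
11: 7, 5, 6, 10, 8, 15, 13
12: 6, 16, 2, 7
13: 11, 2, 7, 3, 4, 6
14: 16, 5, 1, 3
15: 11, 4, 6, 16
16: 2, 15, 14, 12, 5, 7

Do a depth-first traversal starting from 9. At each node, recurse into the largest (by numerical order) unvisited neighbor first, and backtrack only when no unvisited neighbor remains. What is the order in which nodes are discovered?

9 -> 5 -> 16 -> 15 -> 11 -> 13 -> 7 -> 12 -> 6 -> 8 -> 4 -> 1 -> 14 -> 3 -> 2 -> 10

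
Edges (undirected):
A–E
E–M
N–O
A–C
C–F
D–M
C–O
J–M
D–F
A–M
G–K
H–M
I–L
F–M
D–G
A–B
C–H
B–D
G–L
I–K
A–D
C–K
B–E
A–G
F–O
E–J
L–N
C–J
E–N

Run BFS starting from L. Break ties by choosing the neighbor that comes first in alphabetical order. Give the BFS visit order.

L, G, I, N, A, D, K, E, O, B, C, M, F, J, H

Visit L; enqueue G, I, N → queue [G, I, N]
Visit G; enqueue A, D, K → queue [I, N, A, D, K]
Visit I → queue [N, A, D, K]
Visit N; enqueue E, O → queue [A, D, K, E, O]
Visit A; enqueue B, C, M → queue [D, K, E, O, B, C, M]
Visit D; enqueue F → queue [K, E, O, B, C, M, F]
Visit K → queue [E, O, B, C, M, F]
Visit E; enqueue J → queue [O, B, C, M, F, J]
Visit O → queue [B, C, M, F, J]
Visit B → queue [C, M, F, J]
Visit C; enqueue H → queue [M, F, J, H]
Visit M → queue [F, J, H]
Visit F → queue [J, H]
Visit J → queue [H]
Visit H → queue []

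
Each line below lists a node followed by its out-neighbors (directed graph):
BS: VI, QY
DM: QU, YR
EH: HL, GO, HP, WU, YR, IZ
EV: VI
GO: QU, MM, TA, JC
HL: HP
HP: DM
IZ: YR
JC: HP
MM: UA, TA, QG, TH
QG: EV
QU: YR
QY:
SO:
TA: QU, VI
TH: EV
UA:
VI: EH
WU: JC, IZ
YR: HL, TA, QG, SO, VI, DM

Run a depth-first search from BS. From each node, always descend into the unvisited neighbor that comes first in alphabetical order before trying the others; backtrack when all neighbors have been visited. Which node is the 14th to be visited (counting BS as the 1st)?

Visit BS
BS → QY
BS → VI
VI → EH
EH → GO
GO → JC
JC → HP
HP → DM
DM → QU
QU → YR
YR → HL
YR → QG
QG → EV
YR → SO
YR → TA
GO → MM
MM → TH
MM → UA
EH → IZ
EH → WU

Visit order: BS, QY, VI, EH, GO, JC, HP, DM, QU, YR, HL, QG, EV, SO, TA, MM, TH, UA, IZ, WU

SO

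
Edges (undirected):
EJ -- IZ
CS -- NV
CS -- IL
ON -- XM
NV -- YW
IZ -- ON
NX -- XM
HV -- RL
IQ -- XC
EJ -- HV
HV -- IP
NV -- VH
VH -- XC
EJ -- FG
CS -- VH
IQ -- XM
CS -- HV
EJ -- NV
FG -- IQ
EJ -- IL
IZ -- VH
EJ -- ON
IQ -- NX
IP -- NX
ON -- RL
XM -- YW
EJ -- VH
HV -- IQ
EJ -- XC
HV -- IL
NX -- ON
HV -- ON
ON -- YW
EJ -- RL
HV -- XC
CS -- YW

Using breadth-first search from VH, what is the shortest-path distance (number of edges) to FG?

2

Level 0: VH
Level 1: CS, EJ, IZ, NV, XC
Level 2: FG, HV, IL, IQ, ON, RL, YW
Level 3: IP, NX, XM
FG first appears at level 2.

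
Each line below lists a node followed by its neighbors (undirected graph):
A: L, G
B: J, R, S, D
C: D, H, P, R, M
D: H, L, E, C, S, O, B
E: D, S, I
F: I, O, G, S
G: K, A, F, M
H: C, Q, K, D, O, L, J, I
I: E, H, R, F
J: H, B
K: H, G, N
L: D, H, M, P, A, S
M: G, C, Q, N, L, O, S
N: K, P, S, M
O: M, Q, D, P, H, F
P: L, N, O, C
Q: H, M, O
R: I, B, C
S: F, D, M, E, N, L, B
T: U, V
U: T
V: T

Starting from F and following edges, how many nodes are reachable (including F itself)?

BFS from F visits: F, G, I, O, S, A, K, M, E, H, R, D, P, Q, B, L, N, C, J
Reachable nodes: 19 of 22 total.

19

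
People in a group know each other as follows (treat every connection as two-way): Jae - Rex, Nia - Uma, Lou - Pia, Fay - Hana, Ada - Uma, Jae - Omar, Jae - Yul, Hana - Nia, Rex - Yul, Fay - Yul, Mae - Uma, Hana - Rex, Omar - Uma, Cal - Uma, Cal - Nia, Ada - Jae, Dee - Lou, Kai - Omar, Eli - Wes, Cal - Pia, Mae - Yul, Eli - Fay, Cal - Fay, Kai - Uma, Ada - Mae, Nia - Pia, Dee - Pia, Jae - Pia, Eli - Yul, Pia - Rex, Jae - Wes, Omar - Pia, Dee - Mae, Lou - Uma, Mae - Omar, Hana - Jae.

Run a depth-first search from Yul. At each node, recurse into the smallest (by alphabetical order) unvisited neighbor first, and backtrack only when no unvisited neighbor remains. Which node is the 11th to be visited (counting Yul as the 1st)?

Visit Yul
Yul → Eli
Eli → Fay
Fay → Cal
Cal → Nia
Nia → Hana
Hana → Jae
Jae → Ada
Ada → Mae
Mae → Dee
Dee → Lou
Lou → Pia
Pia → Omar
Omar → Kai
Kai → Uma
Pia → Rex
Jae → Wes

Visit order: Yul, Eli, Fay, Cal, Nia, Hana, Jae, Ada, Mae, Dee, Lou, Pia, Omar, Kai, Uma, Rex, Wes

Lou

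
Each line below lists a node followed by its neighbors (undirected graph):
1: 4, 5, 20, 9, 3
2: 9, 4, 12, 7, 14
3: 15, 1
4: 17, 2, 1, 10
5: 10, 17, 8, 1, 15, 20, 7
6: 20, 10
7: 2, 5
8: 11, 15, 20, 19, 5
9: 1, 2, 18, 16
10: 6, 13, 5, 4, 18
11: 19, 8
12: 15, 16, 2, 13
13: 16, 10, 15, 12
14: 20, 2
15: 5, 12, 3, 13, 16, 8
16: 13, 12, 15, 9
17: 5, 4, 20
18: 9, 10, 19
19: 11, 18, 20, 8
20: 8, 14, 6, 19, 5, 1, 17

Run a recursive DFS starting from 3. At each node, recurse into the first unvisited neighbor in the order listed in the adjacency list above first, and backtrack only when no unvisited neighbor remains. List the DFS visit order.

3, 15, 5, 10, 6, 20, 8, 11, 19, 18, 9, 1, 4, 17, 2, 12, 16, 13, 7, 14

Visit 3
3 → 15
15 → 5
5 → 10
10 → 6
6 → 20
20 → 8
8 → 11
11 → 19
19 → 18
18 → 9
9 → 1
1 → 4
4 → 17
4 → 2
2 → 12
12 → 16
16 → 13
2 → 7
2 → 14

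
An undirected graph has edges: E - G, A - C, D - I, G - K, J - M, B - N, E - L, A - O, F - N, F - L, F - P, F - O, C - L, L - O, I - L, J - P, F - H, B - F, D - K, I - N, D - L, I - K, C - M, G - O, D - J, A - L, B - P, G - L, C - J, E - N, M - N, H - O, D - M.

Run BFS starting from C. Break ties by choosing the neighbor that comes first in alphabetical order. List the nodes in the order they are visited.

Visit C; enqueue A, J, L, M → queue [A, J, L, M]
Visit A; enqueue O → queue [J, L, M, O]
Visit J; enqueue D, P → queue [L, M, O, D, P]
Visit L; enqueue E, F, G, I → queue [M, O, D, P, E, F, G, I]
Visit M; enqueue N → queue [O, D, P, E, F, G, I, N]
Visit O; enqueue H → queue [D, P, E, F, G, I, N, H]
Visit D; enqueue K → queue [P, E, F, G, I, N, H, K]
Visit P; enqueue B → queue [E, F, G, I, N, H, K, B]
Visit E → queue [F, G, I, N, H, K, B]
Visit F → queue [G, I, N, H, K, B]
Visit G → queue [I, N, H, K, B]
Visit I → queue [N, H, K, B]
Visit N → queue [H, K, B]
Visit H → queue [K, B]
Visit K → queue [B]
Visit B → queue []

C, A, J, L, M, O, D, P, E, F, G, I, N, H, K, B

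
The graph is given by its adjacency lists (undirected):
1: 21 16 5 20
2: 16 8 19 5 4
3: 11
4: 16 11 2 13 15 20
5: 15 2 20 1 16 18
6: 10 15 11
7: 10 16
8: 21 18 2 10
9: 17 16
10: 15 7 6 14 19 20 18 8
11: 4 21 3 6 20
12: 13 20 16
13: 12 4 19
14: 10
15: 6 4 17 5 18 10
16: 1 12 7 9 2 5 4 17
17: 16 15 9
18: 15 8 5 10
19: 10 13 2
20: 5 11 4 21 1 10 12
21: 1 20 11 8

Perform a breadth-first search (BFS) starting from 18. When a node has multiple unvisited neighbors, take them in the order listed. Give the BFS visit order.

18 → 15 → 8 → 5 → 10 → 6 → 4 → 17 → 21 → 2 → 20 → 1 → 16 → 7 → 14 → 19 → 11 → 13 → 9 → 12 → 3

Visit 18; enqueue 15, 8, 5, 10 → queue [15, 8, 5, 10]
Visit 15; enqueue 6, 4, 17 → queue [8, 5, 10, 6, 4, 17]
Visit 8; enqueue 21, 2 → queue [5, 10, 6, 4, 17, 21, 2]
Visit 5; enqueue 20, 1, 16 → queue [10, 6, 4, 17, 21, 2, 20, 1, 16]
Visit 10; enqueue 7, 14, 19 → queue [6, 4, 17, 21, 2, 20, 1, 16, 7, 14, 19]
Visit 6; enqueue 11 → queue [4, 17, 21, 2, 20, 1, 16, 7, 14, 19, 11]
Visit 4; enqueue 13 → queue [17, 21, 2, 20, 1, 16, 7, 14, 19, 11, 13]
Visit 17; enqueue 9 → queue [21, 2, 20, 1, 16, 7, 14, 19, 11, 13, 9]
Visit 21 → queue [2, 20, 1, 16, 7, 14, 19, 11, 13, 9]
Visit 2 → queue [20, 1, 16, 7, 14, 19, 11, 13, 9]
Visit 20; enqueue 12 → queue [1, 16, 7, 14, 19, 11, 13, 9, 12]
Visit 1 → queue [16, 7, 14, 19, 11, 13, 9, 12]
Visit 16 → queue [7, 14, 19, 11, 13, 9, 12]
Visit 7 → queue [14, 19, 11, 13, 9, 12]
Visit 14 → queue [19, 11, 13, 9, 12]
Visit 19 → queue [11, 13, 9, 12]
Visit 11; enqueue 3 → queue [13, 9, 12, 3]
Visit 13 → queue [9, 12, 3]
Visit 9 → queue [12, 3]
Visit 12 → queue [3]
Visit 3 → queue []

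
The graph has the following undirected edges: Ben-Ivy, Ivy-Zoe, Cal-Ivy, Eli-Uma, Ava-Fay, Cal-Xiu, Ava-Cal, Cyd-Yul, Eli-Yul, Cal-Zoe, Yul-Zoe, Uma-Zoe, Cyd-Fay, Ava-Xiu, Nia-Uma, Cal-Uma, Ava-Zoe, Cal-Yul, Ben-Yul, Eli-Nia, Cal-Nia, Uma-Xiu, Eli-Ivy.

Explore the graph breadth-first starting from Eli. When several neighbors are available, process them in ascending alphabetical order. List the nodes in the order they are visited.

Visit Eli; enqueue Ivy, Nia, Uma, Yul → queue [Ivy, Nia, Uma, Yul]
Visit Ivy; enqueue Ben, Cal, Zoe → queue [Nia, Uma, Yul, Ben, Cal, Zoe]
Visit Nia → queue [Uma, Yul, Ben, Cal, Zoe]
Visit Uma; enqueue Xiu → queue [Yul, Ben, Cal, Zoe, Xiu]
Visit Yul; enqueue Cyd → queue [Ben, Cal, Zoe, Xiu, Cyd]
Visit Ben → queue [Cal, Zoe, Xiu, Cyd]
Visit Cal; enqueue Ava → queue [Zoe, Xiu, Cyd, Ava]
Visit Zoe → queue [Xiu, Cyd, Ava]
Visit Xiu → queue [Cyd, Ava]
Visit Cyd; enqueue Fay → queue [Ava, Fay]
Visit Ava → queue [Fay]
Visit Fay → queue []

Eli, Ivy, Nia, Uma, Yul, Ben, Cal, Zoe, Xiu, Cyd, Ava, Fay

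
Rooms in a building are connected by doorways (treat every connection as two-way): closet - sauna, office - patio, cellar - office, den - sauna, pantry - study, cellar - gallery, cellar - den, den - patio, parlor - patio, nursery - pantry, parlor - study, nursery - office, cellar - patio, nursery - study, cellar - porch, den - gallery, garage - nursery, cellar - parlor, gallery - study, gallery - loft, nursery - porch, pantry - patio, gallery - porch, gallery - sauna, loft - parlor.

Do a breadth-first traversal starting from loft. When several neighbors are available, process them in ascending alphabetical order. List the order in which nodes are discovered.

loft → gallery → parlor → cellar → den → porch → sauna → study → patio → office → nursery → closet → pantry → garage

Visit loft; enqueue gallery, parlor → queue [gallery, parlor]
Visit gallery; enqueue cellar, den, porch, sauna, study → queue [parlor, cellar, den, porch, sauna, study]
Visit parlor; enqueue patio → queue [cellar, den, porch, sauna, study, patio]
Visit cellar; enqueue office → queue [den, porch, sauna, study, patio, office]
Visit den → queue [porch, sauna, study, patio, office]
Visit porch; enqueue nursery → queue [sauna, study, patio, office, nursery]
Visit sauna; enqueue closet → queue [study, patio, office, nursery, closet]
Visit study; enqueue pantry → queue [patio, office, nursery, closet, pantry]
Visit patio → queue [office, nursery, closet, pantry]
Visit office → queue [nursery, closet, pantry]
Visit nursery; enqueue garage → queue [closet, pantry, garage]
Visit closet → queue [pantry, garage]
Visit pantry → queue [garage]
Visit garage → queue []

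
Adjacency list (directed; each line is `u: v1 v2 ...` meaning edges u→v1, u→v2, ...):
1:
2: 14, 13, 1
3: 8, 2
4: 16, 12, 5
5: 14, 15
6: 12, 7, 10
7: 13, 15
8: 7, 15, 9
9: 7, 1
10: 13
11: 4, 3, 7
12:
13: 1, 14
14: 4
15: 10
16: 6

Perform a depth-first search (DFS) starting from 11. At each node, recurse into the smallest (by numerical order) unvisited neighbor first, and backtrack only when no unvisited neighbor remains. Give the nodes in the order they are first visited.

11, 3, 2, 1, 13, 14, 4, 5, 15, 10, 12, 16, 6, 7, 8, 9

Visit 11
11 → 3
3 → 2
2 → 1
2 → 13
13 → 14
14 → 4
4 → 5
5 → 15
15 → 10
4 → 12
4 → 16
16 → 6
6 → 7
3 → 8
8 → 9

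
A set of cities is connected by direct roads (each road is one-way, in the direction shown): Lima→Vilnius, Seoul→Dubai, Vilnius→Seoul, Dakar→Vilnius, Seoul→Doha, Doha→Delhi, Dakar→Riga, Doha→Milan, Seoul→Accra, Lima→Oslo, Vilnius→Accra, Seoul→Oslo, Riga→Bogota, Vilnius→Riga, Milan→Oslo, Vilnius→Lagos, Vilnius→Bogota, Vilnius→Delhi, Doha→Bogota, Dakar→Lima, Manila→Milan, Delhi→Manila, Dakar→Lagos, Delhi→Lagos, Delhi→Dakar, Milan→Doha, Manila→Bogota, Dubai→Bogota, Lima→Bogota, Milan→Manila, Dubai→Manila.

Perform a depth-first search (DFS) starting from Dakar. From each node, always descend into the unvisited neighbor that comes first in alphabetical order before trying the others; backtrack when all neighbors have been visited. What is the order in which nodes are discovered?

Visit Dakar
Dakar → Lagos
Dakar → Lima
Lima → Bogota
Lima → Oslo
Lima → Vilnius
Vilnius → Accra
Vilnius → Delhi
Delhi → Manila
Manila → Milan
Milan → Doha
Vilnius → Riga
Vilnius → Seoul
Seoul → Dubai

Dakar -> Lagos -> Lima -> Bogota -> Oslo -> Vilnius -> Accra -> Delhi -> Manila -> Milan -> Doha -> Riga -> Seoul -> Dubai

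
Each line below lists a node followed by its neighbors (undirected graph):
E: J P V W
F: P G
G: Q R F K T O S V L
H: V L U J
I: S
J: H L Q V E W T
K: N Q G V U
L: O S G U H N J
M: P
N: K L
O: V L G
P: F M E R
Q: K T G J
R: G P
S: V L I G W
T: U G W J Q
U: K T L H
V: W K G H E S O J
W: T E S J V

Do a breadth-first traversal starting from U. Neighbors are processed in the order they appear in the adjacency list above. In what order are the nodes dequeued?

U → K → T → L → H → N → Q → G → V → W → J → O → S → R → F → E → I → P → M

Visit U; enqueue K, T, L, H → queue [K, T, L, H]
Visit K; enqueue N, Q, G, V → queue [T, L, H, N, Q, G, V]
Visit T; enqueue W, J → queue [L, H, N, Q, G, V, W, J]
Visit L; enqueue O, S → queue [H, N, Q, G, V, W, J, O, S]
Visit H → queue [N, Q, G, V, W, J, O, S]
Visit N → queue [Q, G, V, W, J, O, S]
Visit Q → queue [G, V, W, J, O, S]
Visit G; enqueue R, F → queue [V, W, J, O, S, R, F]
Visit V; enqueue E → queue [W, J, O, S, R, F, E]
Visit W → queue [J, O, S, R, F, E]
Visit J → queue [O, S, R, F, E]
Visit O → queue [S, R, F, E]
Visit S; enqueue I → queue [R, F, E, I]
Visit R; enqueue P → queue [F, E, I, P]
Visit F → queue [E, I, P]
Visit E → queue [I, P]
Visit I → queue [P]
Visit P; enqueue M → queue [M]
Visit M → queue []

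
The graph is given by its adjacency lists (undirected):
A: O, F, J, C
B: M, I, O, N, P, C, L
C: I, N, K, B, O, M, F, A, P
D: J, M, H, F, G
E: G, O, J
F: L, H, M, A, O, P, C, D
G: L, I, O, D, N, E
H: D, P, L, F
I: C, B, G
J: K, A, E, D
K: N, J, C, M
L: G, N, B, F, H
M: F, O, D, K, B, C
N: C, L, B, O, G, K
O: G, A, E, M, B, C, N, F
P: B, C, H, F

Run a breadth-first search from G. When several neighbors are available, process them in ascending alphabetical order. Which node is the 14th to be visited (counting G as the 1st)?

K

Visit G; enqueue D, E, I, L, N, O → queue [D, E, I, L, N, O]
Visit D; enqueue F, H, J, M → queue [E, I, L, N, O, F, H, J, M]
Visit E → queue [I, L, N, O, F, H, J, M]
Visit I; enqueue B, C → queue [L, N, O, F, H, J, M, B, C]
Visit L → queue [N, O, F, H, J, M, B, C]
Visit N; enqueue K → queue [O, F, H, J, M, B, C, K]
Visit O; enqueue A → queue [F, H, J, M, B, C, K, A]
Visit F; enqueue P → queue [H, J, M, B, C, K, A, P]
Visit H → queue [J, M, B, C, K, A, P]
Visit J → queue [M, B, C, K, A, P]
Visit M → queue [B, C, K, A, P]
Visit B → queue [C, K, A, P]
Visit C → queue [K, A, P]
Visit K → queue [A, P]
Visit A → queue [P]
Visit P → queue []

Visit order: G, D, E, I, L, N, O, F, H, J, M, B, C, K, A, P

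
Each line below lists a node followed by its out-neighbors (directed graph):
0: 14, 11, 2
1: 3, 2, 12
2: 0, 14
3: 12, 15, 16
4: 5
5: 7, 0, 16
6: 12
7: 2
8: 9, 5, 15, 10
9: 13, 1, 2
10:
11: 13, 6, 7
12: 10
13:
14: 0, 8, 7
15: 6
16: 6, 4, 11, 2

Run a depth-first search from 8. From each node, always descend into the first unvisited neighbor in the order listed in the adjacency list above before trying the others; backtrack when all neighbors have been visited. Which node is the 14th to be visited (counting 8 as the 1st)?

2

Visit 8
8 → 9
9 → 13
9 → 1
1 → 3
3 → 12
12 → 10
3 → 15
15 → 6
3 → 16
16 → 4
4 → 5
5 → 7
7 → 2
2 → 0
0 → 14
0 → 11

Visit order: 8, 9, 13, 1, 3, 12, 10, 15, 6, 16, 4, 5, 7, 2, 0, 14, 11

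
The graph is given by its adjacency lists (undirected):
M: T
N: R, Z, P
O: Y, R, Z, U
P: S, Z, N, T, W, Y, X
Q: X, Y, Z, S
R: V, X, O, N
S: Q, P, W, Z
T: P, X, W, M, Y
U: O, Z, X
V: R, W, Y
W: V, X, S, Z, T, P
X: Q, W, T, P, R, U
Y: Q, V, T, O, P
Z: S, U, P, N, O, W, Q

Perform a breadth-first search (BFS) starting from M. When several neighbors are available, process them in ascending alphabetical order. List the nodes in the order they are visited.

M T P W X Y N S Z V Q R U O

Visit M; enqueue T → queue [T]
Visit T; enqueue P, W, X, Y → queue [P, W, X, Y]
Visit P; enqueue N, S, Z → queue [W, X, Y, N, S, Z]
Visit W; enqueue V → queue [X, Y, N, S, Z, V]
Visit X; enqueue Q, R, U → queue [Y, N, S, Z, V, Q, R, U]
Visit Y; enqueue O → queue [N, S, Z, V, Q, R, U, O]
Visit N → queue [S, Z, V, Q, R, U, O]
Visit S → queue [Z, V, Q, R, U, O]
Visit Z → queue [V, Q, R, U, O]
Visit V → queue [Q, R, U, O]
Visit Q → queue [R, U, O]
Visit R → queue [U, O]
Visit U → queue [O]
Visit O → queue []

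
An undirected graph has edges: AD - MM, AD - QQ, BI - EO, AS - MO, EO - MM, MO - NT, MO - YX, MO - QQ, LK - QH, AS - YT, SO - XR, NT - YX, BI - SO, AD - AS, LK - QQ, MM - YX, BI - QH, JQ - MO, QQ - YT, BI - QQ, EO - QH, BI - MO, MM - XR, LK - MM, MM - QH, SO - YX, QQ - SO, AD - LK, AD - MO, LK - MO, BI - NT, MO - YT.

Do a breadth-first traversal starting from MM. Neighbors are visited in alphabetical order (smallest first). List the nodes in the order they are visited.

Visit MM; enqueue AD, EO, LK, QH, XR, YX → queue [AD, EO, LK, QH, XR, YX]
Visit AD; enqueue AS, MO, QQ → queue [EO, LK, QH, XR, YX, AS, MO, QQ]
Visit EO; enqueue BI → queue [LK, QH, XR, YX, AS, MO, QQ, BI]
Visit LK → queue [QH, XR, YX, AS, MO, QQ, BI]
Visit QH → queue [XR, YX, AS, MO, QQ, BI]
Visit XR; enqueue SO → queue [YX, AS, MO, QQ, BI, SO]
Visit YX; enqueue NT → queue [AS, MO, QQ, BI, SO, NT]
Visit AS; enqueue YT → queue [MO, QQ, BI, SO, NT, YT]
Visit MO; enqueue JQ → queue [QQ, BI, SO, NT, YT, JQ]
Visit QQ → queue [BI, SO, NT, YT, JQ]
Visit BI → queue [SO, NT, YT, JQ]
Visit SO → queue [NT, YT, JQ]
Visit NT → queue [YT, JQ]
Visit YT → queue [JQ]
Visit JQ → queue []

MM, AD, EO, LK, QH, XR, YX, AS, MO, QQ, BI, SO, NT, YT, JQ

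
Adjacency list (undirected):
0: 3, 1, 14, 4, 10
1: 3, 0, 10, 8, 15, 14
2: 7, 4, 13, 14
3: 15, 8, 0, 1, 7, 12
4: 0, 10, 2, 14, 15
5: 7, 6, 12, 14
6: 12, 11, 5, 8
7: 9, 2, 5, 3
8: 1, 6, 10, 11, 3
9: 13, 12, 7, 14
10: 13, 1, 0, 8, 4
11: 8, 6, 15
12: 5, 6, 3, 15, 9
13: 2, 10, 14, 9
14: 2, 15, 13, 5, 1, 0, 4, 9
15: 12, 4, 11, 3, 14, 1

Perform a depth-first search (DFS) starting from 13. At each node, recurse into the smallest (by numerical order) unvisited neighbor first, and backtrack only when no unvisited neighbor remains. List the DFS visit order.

Visit 13
13 → 2
2 → 4
4 → 0
0 → 1
1 → 3
3 → 7
7 → 5
5 → 6
6 → 8
8 → 10
8 → 11
11 → 15
15 → 12
12 → 9
9 → 14

13 2 4 0 1 3 7 5 6 8 10 11 15 12 9 14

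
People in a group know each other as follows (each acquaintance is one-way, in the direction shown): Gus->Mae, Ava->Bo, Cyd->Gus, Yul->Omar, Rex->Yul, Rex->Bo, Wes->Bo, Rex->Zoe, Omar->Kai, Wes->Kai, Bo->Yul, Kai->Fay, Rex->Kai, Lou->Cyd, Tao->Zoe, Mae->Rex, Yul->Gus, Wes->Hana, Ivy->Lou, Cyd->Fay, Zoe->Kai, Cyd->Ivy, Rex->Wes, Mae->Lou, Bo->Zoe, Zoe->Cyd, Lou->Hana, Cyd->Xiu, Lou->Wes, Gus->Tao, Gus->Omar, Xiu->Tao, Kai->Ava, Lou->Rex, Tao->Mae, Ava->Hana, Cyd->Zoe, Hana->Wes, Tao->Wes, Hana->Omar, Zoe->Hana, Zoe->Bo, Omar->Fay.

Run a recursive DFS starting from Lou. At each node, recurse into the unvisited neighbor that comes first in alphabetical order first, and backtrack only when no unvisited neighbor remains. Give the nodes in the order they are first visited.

Visit Lou
Lou → Cyd
Cyd → Fay
Cyd → Gus
Gus → Mae
Mae → Rex
Rex → Bo
Bo → Yul
Yul → Omar
Omar → Kai
Kai → Ava
Ava → Hana
Hana → Wes
Bo → Zoe
Gus → Tao
Cyd → Ivy
Cyd → Xiu

Lou -> Cyd -> Fay -> Gus -> Mae -> Rex -> Bo -> Yul -> Omar -> Kai -> Ava -> Hana -> Wes -> Zoe -> Tao -> Ivy -> Xiu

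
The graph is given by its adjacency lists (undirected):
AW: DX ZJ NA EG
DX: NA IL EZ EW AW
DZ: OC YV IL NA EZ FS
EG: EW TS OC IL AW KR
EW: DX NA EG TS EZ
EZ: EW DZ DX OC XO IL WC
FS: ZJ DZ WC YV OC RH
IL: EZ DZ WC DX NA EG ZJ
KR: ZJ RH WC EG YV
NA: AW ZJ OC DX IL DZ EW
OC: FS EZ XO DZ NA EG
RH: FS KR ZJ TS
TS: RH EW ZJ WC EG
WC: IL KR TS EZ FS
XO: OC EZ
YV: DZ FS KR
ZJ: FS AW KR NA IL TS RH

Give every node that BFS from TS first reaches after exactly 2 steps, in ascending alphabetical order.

Level 0: TS
Level 1: EG, EW, RH, WC, ZJ
Level 2: AW, DX, EZ, FS, IL, KR, NA, OC
Level 3: DZ, XO, YV

AW, DX, EZ, FS, IL, KR, NA, OC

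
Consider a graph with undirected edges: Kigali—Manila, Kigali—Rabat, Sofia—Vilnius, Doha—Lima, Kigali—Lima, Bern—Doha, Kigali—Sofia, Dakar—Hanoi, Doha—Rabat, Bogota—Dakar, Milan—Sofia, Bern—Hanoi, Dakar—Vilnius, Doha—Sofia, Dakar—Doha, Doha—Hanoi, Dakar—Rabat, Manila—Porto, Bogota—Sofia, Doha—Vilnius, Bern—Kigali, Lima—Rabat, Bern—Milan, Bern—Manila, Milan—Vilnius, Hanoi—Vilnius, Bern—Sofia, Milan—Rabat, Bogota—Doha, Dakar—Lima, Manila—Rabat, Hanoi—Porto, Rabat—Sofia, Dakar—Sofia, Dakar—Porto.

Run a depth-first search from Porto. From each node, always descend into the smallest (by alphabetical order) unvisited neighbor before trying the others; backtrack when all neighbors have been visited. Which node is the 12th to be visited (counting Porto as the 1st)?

Manila

Visit Porto
Porto → Dakar
Dakar → Bogota
Bogota → Doha
Doha → Bern
Bern → Hanoi
Hanoi → Vilnius
Vilnius → Milan
Milan → Rabat
Rabat → Kigali
Kigali → Lima
Kigali → Manila
Kigali → Sofia

Visit order: Porto, Dakar, Bogota, Doha, Bern, Hanoi, Vilnius, Milan, Rabat, Kigali, Lima, Manila, Sofia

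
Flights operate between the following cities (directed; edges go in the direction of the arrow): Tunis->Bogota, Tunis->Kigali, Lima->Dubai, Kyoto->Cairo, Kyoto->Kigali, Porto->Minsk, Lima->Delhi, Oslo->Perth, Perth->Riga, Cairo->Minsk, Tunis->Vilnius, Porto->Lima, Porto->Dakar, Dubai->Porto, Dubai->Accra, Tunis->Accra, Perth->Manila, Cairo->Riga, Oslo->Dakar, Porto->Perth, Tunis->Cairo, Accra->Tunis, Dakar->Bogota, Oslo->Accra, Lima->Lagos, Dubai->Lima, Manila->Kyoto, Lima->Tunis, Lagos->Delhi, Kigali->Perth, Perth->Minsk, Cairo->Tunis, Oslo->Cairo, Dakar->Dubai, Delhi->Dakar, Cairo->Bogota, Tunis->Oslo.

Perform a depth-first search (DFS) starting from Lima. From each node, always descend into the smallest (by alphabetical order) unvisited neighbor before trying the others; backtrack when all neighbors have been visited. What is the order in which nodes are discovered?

Visit Lima
Lima → Delhi
Delhi → Dakar
Dakar → Bogota
Dakar → Dubai
Dubai → Accra
Accra → Tunis
Tunis → Cairo
Cairo → Minsk
Cairo → Riga
Tunis → Kigali
Kigali → Perth
Perth → Manila
Manila → Kyoto
Tunis → Oslo
Tunis → Vilnius
Dubai → Porto
Lima → Lagos

Lima, Delhi, Dakar, Bogota, Dubai, Accra, Tunis, Cairo, Minsk, Riga, Kigali, Perth, Manila, Kyoto, Oslo, Vilnius, Porto, Lagos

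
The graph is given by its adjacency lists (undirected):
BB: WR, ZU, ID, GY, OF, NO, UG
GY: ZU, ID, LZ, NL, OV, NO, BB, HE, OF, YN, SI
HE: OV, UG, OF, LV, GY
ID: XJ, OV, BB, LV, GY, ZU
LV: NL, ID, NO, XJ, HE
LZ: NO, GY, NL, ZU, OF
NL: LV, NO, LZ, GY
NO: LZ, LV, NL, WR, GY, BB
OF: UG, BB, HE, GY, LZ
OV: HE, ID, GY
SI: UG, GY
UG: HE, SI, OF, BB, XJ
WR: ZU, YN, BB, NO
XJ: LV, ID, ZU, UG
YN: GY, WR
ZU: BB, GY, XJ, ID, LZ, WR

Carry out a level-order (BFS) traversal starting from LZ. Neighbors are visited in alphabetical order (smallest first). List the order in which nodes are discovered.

Visit LZ; enqueue GY, NL, NO, OF, ZU → queue [GY, NL, NO, OF, ZU]
Visit GY; enqueue BB, HE, ID, OV, SI, YN → queue [NL, NO, OF, ZU, BB, HE, ID, OV, SI, YN]
Visit NL; enqueue LV → queue [NO, OF, ZU, BB, HE, ID, OV, SI, YN, LV]
Visit NO; enqueue WR → queue [OF, ZU, BB, HE, ID, OV, SI, YN, LV, WR]
Visit OF; enqueue UG → queue [ZU, BB, HE, ID, OV, SI, YN, LV, WR, UG]
Visit ZU; enqueue XJ → queue [BB, HE, ID, OV, SI, YN, LV, WR, UG, XJ]
Visit BB → queue [HE, ID, OV, SI, YN, LV, WR, UG, XJ]
Visit HE → queue [ID, OV, SI, YN, LV, WR, UG, XJ]
Visit ID → queue [OV, SI, YN, LV, WR, UG, XJ]
Visit OV → queue [SI, YN, LV, WR, UG, XJ]
Visit SI → queue [YN, LV, WR, UG, XJ]
Visit YN → queue [LV, WR, UG, XJ]
Visit LV → queue [WR, UG, XJ]
Visit WR → queue [UG, XJ]
Visit UG → queue [XJ]
Visit XJ → queue []

LZ GY NL NO OF ZU BB HE ID OV SI YN LV WR UG XJ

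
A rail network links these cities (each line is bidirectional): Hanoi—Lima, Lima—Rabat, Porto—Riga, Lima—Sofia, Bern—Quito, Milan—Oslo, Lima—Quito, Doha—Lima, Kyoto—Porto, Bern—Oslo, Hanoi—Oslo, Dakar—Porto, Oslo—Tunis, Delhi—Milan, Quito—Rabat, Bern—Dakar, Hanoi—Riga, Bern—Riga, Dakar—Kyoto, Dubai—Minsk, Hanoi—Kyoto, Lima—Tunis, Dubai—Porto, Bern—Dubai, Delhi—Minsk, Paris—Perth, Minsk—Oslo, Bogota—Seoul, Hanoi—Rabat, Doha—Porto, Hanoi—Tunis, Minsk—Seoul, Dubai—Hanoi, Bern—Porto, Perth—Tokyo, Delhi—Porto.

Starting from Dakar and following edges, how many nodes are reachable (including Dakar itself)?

BFS from Dakar visits: Dakar, Bern, Kyoto, Porto, Dubai, Oslo, Quito, Riga, Hanoi, Delhi, Doha, Minsk, Milan, Tunis, Lima, Rabat, Seoul, Sofia, Bogota
Reachable nodes: 19 of 22 total.

19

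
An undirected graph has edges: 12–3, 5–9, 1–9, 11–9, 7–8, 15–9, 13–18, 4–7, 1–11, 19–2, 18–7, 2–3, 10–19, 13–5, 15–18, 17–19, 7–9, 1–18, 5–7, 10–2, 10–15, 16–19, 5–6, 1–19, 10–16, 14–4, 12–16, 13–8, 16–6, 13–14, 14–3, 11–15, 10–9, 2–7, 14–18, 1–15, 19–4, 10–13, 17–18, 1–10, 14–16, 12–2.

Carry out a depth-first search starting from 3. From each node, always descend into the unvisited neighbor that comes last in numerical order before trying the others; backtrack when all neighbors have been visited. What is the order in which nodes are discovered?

Visit 3
3 → 14
14 → 18
18 → 17
17 → 19
19 → 16
16 → 12
12 → 2
2 → 10
10 → 15
15 → 11
11 → 9
9 → 7
7 → 8
8 → 13
13 → 5
5 → 6
7 → 4
9 → 1

3 14 18 17 19 16 12 2 10 15 11 9 7 8 13 5 6 4 1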